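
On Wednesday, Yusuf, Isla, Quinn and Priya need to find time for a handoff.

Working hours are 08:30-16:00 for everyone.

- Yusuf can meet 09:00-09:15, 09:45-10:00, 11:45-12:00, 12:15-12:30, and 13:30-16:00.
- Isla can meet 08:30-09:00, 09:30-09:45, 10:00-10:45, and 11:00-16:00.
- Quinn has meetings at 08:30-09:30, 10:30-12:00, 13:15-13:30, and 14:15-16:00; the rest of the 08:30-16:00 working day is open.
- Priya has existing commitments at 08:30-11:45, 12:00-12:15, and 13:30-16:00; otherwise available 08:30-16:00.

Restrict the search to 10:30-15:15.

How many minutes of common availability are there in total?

Quinn free within 08:30–16:00: 09:30–10:30, 12:00–13:15, 13:30–14:15.
Priya free within 08:30–16:00: 11:45–12:00, 12:15–13:30.
Yusuf ∩ Isla: 11:45–12:00, 12:15–12:30, 13:30–16:00.
Yusuf ∩ Isla ∩ Quinn: 12:15–12:30, 13:30–14:15.
Yusuf ∩ Isla ∩ Quinn ∩ Priya: 12:15–12:30.
Restricted to 10:30–15:15: 12:15–12:30.
Total common minutes: 15.

15 minutes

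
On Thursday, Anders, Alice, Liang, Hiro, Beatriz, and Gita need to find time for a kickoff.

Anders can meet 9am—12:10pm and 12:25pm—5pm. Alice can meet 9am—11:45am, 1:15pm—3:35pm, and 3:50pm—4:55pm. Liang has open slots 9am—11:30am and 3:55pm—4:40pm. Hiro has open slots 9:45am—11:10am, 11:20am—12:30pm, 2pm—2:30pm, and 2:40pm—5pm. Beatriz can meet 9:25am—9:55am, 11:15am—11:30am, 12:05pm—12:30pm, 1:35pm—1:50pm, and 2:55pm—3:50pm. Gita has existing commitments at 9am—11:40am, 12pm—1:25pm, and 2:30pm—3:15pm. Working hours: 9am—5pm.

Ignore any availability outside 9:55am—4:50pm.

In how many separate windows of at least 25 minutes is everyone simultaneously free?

0

Gita free within 09:00–17:00: 11:40–12:00, 13:25–14:30, 15:15–17:00.
Anders ∩ Alice: 09:00–11:45, 13:15–15:35, 15:50–16:55.
Anders ∩ Alice ∩ Liang: 09:00–11:30, 15:55–16:40.
Anders ∩ Alice ∩ Liang ∩ Hiro: 09:45–11:10, 11:20–11:30, 15:55–16:40.
Anders ∩ Alice ∩ Liang ∩ Hiro ∩ Beatriz: 09:45–09:55, 11:20–11:30.
Anders ∩ Alice ∩ Liang ∩ Hiro ∩ Beatriz ∩ Gita: (none).
Restricted to 09:55–16:50: (none).
Windows ≥ 25 min: (none).
That's 0 windows.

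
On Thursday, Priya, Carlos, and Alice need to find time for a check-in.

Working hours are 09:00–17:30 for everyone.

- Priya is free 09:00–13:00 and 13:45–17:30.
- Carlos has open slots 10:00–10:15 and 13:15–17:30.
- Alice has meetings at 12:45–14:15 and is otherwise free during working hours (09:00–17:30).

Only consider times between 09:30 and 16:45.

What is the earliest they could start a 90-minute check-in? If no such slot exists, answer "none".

14:15

Alice free within 09:00–17:30: 09:00–12:45, 14:15–17:30.
Priya ∩ Carlos: 10:00–10:15, 13:45–17:30.
Priya ∩ Carlos ∩ Alice: 10:00–10:15, 14:15–17:30.
Restricted to 09:30–16:45: 10:00–10:15, 14:15–16:45.
Windows ≥ 90 min: 14:15–16:45.
Earliest such window starts at 14:15.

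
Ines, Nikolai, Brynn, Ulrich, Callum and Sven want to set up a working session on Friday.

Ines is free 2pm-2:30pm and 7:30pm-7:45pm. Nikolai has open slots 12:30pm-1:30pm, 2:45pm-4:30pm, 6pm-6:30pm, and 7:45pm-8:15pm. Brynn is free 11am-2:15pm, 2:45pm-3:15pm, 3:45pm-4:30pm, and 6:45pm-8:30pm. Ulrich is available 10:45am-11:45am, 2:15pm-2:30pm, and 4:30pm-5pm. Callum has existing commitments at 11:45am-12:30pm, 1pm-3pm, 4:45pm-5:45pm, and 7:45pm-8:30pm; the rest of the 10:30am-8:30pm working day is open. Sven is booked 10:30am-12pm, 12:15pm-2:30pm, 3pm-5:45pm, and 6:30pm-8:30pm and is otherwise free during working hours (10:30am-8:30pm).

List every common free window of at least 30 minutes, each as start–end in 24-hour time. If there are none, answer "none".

none

Callum free within 10:30–20:30: 10:30–11:45, 12:30–13:00, 15:00–16:45, 17:45–19:45.
Sven free within 10:30–20:30: 12:00–12:15, 14:30–15:00, 17:45–18:30.
Ines ∩ Nikolai: (none).
Ines ∩ Nikolai ∩ Brynn: (none).
Ines ∩ Nikolai ∩ Brynn ∩ Ulrich: (none).
Ines ∩ Nikolai ∩ Brynn ∩ Ulrich ∩ Callum: (none).
Ines ∩ Nikolai ∩ Brynn ∩ Ulrich ∩ Callum ∩ Sven: (none).
Windows ≥ 30 min: (none).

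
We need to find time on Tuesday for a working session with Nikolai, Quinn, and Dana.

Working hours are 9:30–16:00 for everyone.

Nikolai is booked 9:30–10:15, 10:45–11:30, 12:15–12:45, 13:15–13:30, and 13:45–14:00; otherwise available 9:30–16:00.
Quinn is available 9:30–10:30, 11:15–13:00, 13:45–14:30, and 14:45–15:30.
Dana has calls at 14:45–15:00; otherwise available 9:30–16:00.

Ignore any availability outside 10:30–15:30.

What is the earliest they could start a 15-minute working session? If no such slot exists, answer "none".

11:30

Nikolai free within 09:30–16:00: 10:15–10:45, 11:30–12:15, 12:45–13:15, 13:30–13:45, 14:00–16:00.
Dana free within 09:30–16:00: 09:30–14:45, 15:00–16:00.
Nikolai ∩ Quinn: 10:15–10:30, 11:30–12:15, 12:45–13:00, 14:00–14:30, 14:45–15:30.
Nikolai ∩ Quinn ∩ Dana: 10:15–10:30, 11:30–12:15, 12:45–13:00, 14:00–14:30, 15:00–15:30.
Restricted to 10:30–15:30: 11:30–12:15, 12:45–13:00, 14:00–14:30, 15:00–15:30.
Windows ≥ 15 min: 11:30–12:15, 12:45–13:00, 14:00–14:30, 15:00–15:30.
Earliest such window starts at 11:30.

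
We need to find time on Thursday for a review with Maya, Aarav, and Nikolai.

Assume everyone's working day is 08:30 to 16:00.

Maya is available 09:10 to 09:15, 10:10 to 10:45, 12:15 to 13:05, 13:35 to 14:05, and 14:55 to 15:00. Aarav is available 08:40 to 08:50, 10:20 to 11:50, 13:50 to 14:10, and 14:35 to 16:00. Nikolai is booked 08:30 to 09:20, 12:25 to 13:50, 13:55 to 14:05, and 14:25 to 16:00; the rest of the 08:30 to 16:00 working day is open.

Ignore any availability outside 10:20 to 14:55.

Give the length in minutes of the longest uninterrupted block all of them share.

25 minutes

Nikolai free within 08:30–16:00: 09:20–12:25, 13:50–13:55, 14:05–14:25.
Maya ∩ Aarav: 10:20–10:45, 13:50–14:05, 14:55–15:00.
Maya ∩ Aarav ∩ Nikolai: 10:20–10:45, 13:50–13:55.
Restricted to 10:20–14:55: 10:20–10:45, 13:50–13:55.
Common window lengths: 25, 5 min; longest is 25.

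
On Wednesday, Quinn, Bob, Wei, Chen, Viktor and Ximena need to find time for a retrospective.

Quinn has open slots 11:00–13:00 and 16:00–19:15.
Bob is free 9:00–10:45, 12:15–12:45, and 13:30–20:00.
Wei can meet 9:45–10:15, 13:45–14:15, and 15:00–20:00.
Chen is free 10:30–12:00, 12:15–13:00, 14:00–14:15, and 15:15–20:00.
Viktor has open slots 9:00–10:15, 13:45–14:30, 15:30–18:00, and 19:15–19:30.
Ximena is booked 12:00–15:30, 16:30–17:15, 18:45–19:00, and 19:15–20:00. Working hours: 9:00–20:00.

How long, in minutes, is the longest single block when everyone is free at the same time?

Ximena free within 09:00–20:00: 09:00–12:00, 15:30–16:30, 17:15–18:45, 19:00–19:15.
Quinn ∩ Bob: 12:15–12:45, 16:00–19:15.
Quinn ∩ Bob ∩ Wei: 16:00–19:15.
Quinn ∩ Bob ∩ Wei ∩ Chen: 16:00–19:15.
Quinn ∩ Bob ∩ Wei ∩ Chen ∩ Viktor: 16:00–18:00.
Quinn ∩ Bob ∩ Wei ∩ Chen ∩ Viktor ∩ Ximena: 16:00–16:30, 17:15–18:00.
Common window lengths: 30, 45 min; longest is 45.

45 minutes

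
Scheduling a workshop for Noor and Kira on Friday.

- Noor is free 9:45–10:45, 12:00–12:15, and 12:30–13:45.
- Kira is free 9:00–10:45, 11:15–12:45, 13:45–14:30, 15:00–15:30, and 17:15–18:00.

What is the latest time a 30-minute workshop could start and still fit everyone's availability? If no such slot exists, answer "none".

10:15

Noor ∩ Kira: 09:45–10:45, 12:00–12:15, 12:30–12:45.
Windows ≥ 30 min: 09:45–10:45.
Latest start in the last window 09:45–10:45 is 10:45 − 30 min = 10:15.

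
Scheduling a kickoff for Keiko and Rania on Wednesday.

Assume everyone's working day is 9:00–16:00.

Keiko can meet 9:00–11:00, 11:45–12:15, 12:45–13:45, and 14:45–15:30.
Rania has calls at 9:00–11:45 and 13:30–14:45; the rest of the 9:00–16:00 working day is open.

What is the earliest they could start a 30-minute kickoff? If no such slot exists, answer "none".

Rania free within 09:00–16:00: 11:45–13:30, 14:45–16:00.
Keiko ∩ Rania: 11:45–12:15, 12:45–13:30, 14:45–15:30.
Windows ≥ 30 min: 11:45–12:15, 12:45–13:30, 14:45–15:30.
Earliest such window starts at 11:45.

11:45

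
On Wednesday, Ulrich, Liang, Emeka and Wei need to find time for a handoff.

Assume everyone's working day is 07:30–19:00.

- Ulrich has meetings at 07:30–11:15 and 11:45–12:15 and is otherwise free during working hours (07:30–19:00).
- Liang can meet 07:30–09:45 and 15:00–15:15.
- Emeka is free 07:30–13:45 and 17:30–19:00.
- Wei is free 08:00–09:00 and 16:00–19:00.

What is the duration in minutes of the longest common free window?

0 minutes

Ulrich free within 07:30–19:00: 11:15–11:45, 12:15–19:00.
Ulrich ∩ Liang: 15:00–15:15.
Ulrich ∩ Liang ∩ Emeka: (none).
Ulrich ∩ Liang ∩ Emeka ∩ Wei: (none).
No common window.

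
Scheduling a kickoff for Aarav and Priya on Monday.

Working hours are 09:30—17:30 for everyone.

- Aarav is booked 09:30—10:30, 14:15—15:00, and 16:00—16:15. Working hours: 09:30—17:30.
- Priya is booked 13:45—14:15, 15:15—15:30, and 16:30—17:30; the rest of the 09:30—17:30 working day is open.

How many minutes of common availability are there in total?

255 minutes

Aarav free within 09:30–17:30: 10:30–14:15, 15:00–16:00, 16:15–17:30.
Priya free within 09:30–17:30: 09:30–13:45, 14:15–15:15, 15:30–16:30.
Aarav ∩ Priya: 10:30–13:45, 15:00–15:15, 15:30–16:00, 16:15–16:30.
Total common minutes: 195 + 15 + 30 + 15 = 255.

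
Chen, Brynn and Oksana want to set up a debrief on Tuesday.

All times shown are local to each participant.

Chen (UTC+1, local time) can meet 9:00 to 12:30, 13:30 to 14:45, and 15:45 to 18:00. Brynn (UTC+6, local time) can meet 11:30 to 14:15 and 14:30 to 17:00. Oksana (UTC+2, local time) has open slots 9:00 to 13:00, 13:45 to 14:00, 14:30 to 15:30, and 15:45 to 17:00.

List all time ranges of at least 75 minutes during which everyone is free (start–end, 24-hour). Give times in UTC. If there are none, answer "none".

08:30–11:00

Chen → UTC: 08:00–11:30, 12:30–13:45, 14:45–17:00.
Brynn → UTC: 05:30–08:15, 08:30–11:00.
Oksana → UTC: 07:00–11:00, 11:45–12:00, 12:30–13:30, 13:45–15:00.
Chen ∩ Brynn: 08:00–08:15, 08:30–11:00.
Chen ∩ Brynn ∩ Oksana: 08:00–08:15, 08:30–11:00.
Windows ≥ 75 min: 08:30–11:00.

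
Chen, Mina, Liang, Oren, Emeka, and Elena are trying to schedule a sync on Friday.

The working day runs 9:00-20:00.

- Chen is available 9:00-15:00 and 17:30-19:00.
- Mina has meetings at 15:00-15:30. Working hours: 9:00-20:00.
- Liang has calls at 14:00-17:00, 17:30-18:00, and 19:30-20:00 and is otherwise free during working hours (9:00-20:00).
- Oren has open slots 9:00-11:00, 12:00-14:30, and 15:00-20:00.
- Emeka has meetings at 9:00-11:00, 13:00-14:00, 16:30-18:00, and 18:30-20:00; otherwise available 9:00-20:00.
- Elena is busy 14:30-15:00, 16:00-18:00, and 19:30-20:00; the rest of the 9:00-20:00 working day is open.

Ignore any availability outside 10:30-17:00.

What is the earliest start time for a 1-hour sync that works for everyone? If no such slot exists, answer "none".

12:00

Mina free within 09:00–20:00: 09:00–15:00, 15:30–20:00.
Liang free within 09:00–20:00: 09:00–14:00, 17:00–17:30, 18:00–19:30.
Emeka free within 09:00–20:00: 11:00–13:00, 14:00–16:30, 18:00–18:30.
Elena free within 09:00–20:00: 09:00–14:30, 15:00–16:00, 18:00–19:30.
Chen ∩ Mina: 09:00–15:00, 17:30–19:00.
Chen ∩ Mina ∩ Liang: 09:00–14:00, 18:00–19:00.
Chen ∩ Mina ∩ Liang ∩ Oren: 09:00–11:00, 12:00–14:00, 18:00–19:00.
Chen ∩ Mina ∩ Liang ∩ Oren ∩ Emeka: 12:00–13:00, 18:00–18:30.
Chen ∩ Mina ∩ Liang ∩ Oren ∩ Emeka ∩ Elena: 12:00–13:00, 18:00–18:30.
Restricted to 10:30–17:00: 12:00–13:00.
Windows ≥ 60 min: 12:00–13:00.
Earliest such window starts at 12:00.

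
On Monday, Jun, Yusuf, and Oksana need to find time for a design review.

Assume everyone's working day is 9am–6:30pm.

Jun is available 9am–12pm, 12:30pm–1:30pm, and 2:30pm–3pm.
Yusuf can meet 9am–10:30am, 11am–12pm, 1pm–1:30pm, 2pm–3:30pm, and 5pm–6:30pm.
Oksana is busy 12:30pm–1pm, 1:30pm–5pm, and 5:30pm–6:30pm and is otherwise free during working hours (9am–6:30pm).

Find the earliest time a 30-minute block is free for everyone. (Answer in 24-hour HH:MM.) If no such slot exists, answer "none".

Oksana free within 09:00–18:30: 09:00–12:30, 13:00–13:30, 17:00–17:30.
Jun ∩ Yusuf: 09:00–10:30, 11:00–12:00, 13:00–13:30, 14:30–15:00.
Jun ∩ Yusuf ∩ Oksana: 09:00–10:30, 11:00–12:00, 13:00–13:30.
Windows ≥ 30 min: 09:00–10:30, 11:00–12:00, 13:00–13:30.
Earliest such window starts at 09:00.

09:00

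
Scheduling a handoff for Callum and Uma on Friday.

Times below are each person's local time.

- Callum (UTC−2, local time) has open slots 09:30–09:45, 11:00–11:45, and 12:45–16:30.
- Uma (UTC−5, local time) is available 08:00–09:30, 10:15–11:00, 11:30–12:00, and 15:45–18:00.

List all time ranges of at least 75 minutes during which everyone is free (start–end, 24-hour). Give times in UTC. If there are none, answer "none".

Callum → UTC: 11:30–11:45, 13:00–13:45, 14:45–18:30.
Uma → UTC: 13:00–14:30, 15:15–16:00, 16:30–17:00, 20:45–23:00.
Callum ∩ Uma: 13:00–13:45, 15:15–16:00, 16:30–17:00.
Windows ≥ 75 min: (none).

none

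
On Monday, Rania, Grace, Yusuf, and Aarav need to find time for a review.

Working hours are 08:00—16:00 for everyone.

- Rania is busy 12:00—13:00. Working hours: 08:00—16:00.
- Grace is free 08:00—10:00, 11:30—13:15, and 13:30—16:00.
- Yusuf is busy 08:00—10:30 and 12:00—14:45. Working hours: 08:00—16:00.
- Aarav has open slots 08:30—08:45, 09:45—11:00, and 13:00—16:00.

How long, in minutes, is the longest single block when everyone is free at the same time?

Rania free within 08:00–16:00: 08:00–12:00, 13:00–16:00.
Yusuf free within 08:00–16:00: 10:30–12:00, 14:45–16:00.
Rania ∩ Grace: 08:00–10:00, 11:30–12:00, 13:00–13:15, 13:30–16:00.
Rania ∩ Grace ∩ Yusuf: 11:30–12:00, 14:45–16:00.
Rania ∩ Grace ∩ Yusuf ∩ Aarav: 14:45–16:00.
Single common window of 75 minutes.

75 minutes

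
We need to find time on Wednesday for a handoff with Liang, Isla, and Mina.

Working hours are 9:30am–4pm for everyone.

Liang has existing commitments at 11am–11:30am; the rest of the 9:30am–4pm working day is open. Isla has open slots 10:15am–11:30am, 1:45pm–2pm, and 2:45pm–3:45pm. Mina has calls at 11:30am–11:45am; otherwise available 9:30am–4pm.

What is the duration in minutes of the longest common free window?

60 minutes

Liang free within 09:30–16:00: 09:30–11:00, 11:30–16:00.
Mina free within 09:30–16:00: 09:30–11:30, 11:45–16:00.
Liang ∩ Isla: 10:15–11:00, 13:45–14:00, 14:45–15:45.
Liang ∩ Isla ∩ Mina: 10:15–11:00, 13:45–14:00, 14:45–15:45.
Common window lengths: 45, 15, 60 min; longest is 60.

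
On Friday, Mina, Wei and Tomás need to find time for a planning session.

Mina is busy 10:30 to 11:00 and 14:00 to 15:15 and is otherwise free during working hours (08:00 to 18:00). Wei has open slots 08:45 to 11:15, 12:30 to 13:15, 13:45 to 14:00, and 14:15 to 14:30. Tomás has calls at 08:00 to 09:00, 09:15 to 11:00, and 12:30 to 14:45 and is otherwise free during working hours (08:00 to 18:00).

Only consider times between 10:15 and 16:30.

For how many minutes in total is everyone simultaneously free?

15 minutes

Mina free within 08:00–18:00: 08:00–10:30, 11:00–14:00, 15:15–18:00.
Tomás free within 08:00–18:00: 09:00–09:15, 11:00–12:30, 14:45–18:00.
Mina ∩ Wei: 08:45–10:30, 11:00–11:15, 12:30–13:15, 13:45–14:00.
Mina ∩ Wei ∩ Tomás: 09:00–09:15, 11:00–11:15.
Restricted to 10:15–16:30: 11:00–11:15.
Total common minutes: 15.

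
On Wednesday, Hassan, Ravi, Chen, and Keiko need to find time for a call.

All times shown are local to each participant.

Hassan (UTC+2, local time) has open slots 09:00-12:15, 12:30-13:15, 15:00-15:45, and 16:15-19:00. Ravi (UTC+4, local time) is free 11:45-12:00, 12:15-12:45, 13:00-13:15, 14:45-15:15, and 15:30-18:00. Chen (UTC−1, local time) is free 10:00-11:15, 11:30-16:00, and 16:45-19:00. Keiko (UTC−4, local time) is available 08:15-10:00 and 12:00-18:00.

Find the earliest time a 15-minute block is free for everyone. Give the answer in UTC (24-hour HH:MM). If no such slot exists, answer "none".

Hassan → UTC: 07:00–10:15, 10:30–11:15, 13:00–13:45, 14:15–17:00.
Ravi → UTC: 07:45–08:00, 08:15–08:45, 09:00–09:15, 10:45–11:15, 11:30–14:00.
Chen → UTC: 11:00–12:15, 12:30–17:00, 17:45–20:00.
Keiko → UTC: 12:15–14:00, 16:00–22:00.
Hassan ∩ Ravi: 07:45–08:00, 08:15–08:45, 09:00–09:15, 10:45–11:15, 13:00–13:45.
Hassan ∩ Ravi ∩ Chen: 11:00–11:15, 13:00–13:45.
Hassan ∩ Ravi ∩ Chen ∩ Keiko: 13:00–13:45.
Windows ≥ 15 min: 13:00–13:45.
Earliest such window starts at 13:00.

13:00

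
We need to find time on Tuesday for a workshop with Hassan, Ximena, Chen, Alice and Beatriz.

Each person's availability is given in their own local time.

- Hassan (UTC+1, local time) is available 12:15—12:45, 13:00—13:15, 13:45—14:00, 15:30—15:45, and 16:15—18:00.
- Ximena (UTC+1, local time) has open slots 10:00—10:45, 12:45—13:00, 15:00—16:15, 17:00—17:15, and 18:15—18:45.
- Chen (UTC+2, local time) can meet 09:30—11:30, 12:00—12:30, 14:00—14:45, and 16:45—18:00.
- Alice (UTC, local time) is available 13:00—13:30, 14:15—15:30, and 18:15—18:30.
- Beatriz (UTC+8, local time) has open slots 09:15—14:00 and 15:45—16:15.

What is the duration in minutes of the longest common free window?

Hassan → UTC: 11:15–11:45, 12:00–12:15, 12:45–13:00, 14:30–14:45, 15:15–17:00.
Ximena → UTC: 09:00–09:45, 11:45–12:00, 14:00–15:15, 16:00–16:15, 17:15–17:45.
Chen → UTC: 07:30–09:30, 10:00–10:30, 12:00–12:45, 14:45–16:00.
Alice → UTC: 13:00–13:30, 14:15–15:30, 18:15–18:30.
Beatriz → UTC: 01:15–06:00, 07:45–08:15.
Hassan ∩ Ximena: 14:30–14:45, 16:00–16:15.
Hassan ∩ Ximena ∩ Chen: (none).
Hassan ∩ Ximena ∩ Chen ∩ Alice: (none).
Hassan ∩ Ximena ∩ Chen ∩ Alice ∩ Beatriz: (none).
No common window.

0 minutes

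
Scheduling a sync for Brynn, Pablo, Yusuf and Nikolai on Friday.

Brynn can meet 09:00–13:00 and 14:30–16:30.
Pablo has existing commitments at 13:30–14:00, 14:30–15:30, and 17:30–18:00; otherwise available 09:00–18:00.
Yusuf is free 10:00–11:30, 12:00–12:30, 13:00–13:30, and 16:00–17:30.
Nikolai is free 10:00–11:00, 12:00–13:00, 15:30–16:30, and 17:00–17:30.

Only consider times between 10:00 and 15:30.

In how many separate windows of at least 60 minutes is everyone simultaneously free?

1

Pablo free within 09:00–18:00: 09:00–13:30, 14:00–14:30, 15:30–17:30.
Brynn ∩ Pablo: 09:00–13:00, 15:30–16:30.
Brynn ∩ Pablo ∩ Yusuf: 10:00–11:30, 12:00–12:30, 16:00–16:30.
Brynn ∩ Pablo ∩ Yusuf ∩ Nikolai: 10:00–11:00, 12:00–12:30, 16:00–16:30.
Restricted to 10:00–15:30: 10:00–11:00, 12:00–12:30.
Windows ≥ 60 min: 10:00–11:00.
That's 1 window.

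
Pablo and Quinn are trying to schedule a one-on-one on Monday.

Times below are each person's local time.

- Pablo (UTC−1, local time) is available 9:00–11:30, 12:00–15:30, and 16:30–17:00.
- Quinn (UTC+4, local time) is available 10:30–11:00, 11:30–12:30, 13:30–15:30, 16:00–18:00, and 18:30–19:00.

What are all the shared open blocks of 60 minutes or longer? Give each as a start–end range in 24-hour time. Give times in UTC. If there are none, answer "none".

Pablo → UTC: 10:00–12:30, 13:00–16:30, 17:30–18:00.
Quinn → UTC: 06:30–07:00, 07:30–08:30, 09:30–11:30, 12:00–14:00, 14:30–15:00.
Pablo ∩ Quinn: 10:00–11:30, 12:00–12:30, 13:00–14:00, 14:30–15:00.
Windows ≥ 60 min: 10:00–11:30, 13:00–14:00.

10:00–11:30, 13:00–14:00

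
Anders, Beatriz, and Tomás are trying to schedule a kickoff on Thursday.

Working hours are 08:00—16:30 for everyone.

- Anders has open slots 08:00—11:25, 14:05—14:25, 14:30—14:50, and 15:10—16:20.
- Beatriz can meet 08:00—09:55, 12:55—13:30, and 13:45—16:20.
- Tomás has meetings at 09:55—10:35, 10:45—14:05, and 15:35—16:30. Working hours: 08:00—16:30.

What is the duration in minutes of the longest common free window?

Tomás free within 08:00–16:30: 08:00–09:55, 10:35–10:45, 14:05–15:35.
Anders ∩ Beatriz: 08:00–09:55, 14:05–14:25, 14:30–14:50, 15:10–16:20.
Anders ∩ Beatriz ∩ Tomás: 08:00–09:55, 14:05–14:25, 14:30–14:50, 15:10–15:35.
Common window lengths: 115, 20, 20, 25 min; longest is 115.

115 minutes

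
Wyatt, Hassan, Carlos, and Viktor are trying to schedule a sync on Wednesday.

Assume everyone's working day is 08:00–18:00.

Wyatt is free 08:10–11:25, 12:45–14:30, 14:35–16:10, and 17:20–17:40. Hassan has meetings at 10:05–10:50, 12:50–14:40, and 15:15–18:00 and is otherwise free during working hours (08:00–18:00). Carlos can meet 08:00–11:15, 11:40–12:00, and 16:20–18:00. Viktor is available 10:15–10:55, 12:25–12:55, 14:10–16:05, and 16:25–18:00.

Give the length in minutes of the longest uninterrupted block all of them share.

5 minutes

Hassan free within 08:00–18:00: 08:00–10:05, 10:50–12:50, 14:40–15:15.
Wyatt ∩ Hassan: 08:10–10:05, 10:50–11:25, 12:45–12:50, 14:40–15:15.
Wyatt ∩ Hassan ∩ Carlos: 08:10–10:05, 10:50–11:15.
Wyatt ∩ Hassan ∩ Carlos ∩ Viktor: 10:50–10:55.
Single common window of 5 minutes.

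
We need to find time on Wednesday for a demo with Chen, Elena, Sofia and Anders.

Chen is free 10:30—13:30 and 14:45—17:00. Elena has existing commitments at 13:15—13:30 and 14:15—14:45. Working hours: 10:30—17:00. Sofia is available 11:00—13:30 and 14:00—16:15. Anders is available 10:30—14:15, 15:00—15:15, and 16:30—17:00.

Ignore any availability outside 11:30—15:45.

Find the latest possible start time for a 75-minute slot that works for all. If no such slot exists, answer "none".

12:00

Elena free within 10:30–17:00: 10:30–13:15, 13:30–14:15, 14:45–17:00.
Chen ∩ Elena: 10:30–13:15, 14:45–17:00.
Chen ∩ Elena ∩ Sofia: 11:00–13:15, 14:45–16:15.
Chen ∩ Elena ∩ Sofia ∩ Anders: 11:00–13:15, 15:00–15:15.
Restricted to 11:30–15:45: 11:30–13:15, 15:00–15:15.
Windows ≥ 75 min: 11:30–13:15.
Latest start in the last window 11:30–13:15 is 13:15 − 75 min = 12:00.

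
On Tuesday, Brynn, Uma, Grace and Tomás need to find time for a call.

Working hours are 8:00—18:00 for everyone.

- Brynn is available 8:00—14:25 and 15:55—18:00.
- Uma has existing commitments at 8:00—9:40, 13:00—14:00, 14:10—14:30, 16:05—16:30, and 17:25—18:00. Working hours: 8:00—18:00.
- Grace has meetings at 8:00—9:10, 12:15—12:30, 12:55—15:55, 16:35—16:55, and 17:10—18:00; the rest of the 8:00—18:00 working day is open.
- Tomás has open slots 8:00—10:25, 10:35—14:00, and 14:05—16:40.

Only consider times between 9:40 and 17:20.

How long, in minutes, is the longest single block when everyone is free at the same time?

Uma free within 08:00–18:00: 09:40–13:00, 14:00–14:10, 14:30–16:05, 16:30–17:25.
Grace free within 08:00–18:00: 09:10–12:15, 12:30–12:55, 15:55–16:35, 16:55–17:10.
Brynn ∩ Uma: 09:40–13:00, 14:00–14:10, 15:55–16:05, 16:30–17:25.
Brynn ∩ Uma ∩ Grace: 09:40–12:15, 12:30–12:55, 15:55–16:05, 16:30–16:35, 16:55–17:10.
Brynn ∩ Uma ∩ Grace ∩ Tomás: 09:40–10:25, 10:35–12:15, 12:30–12:55, 15:55–16:05, 16:30–16:35.
Restricted to 09:40–17:20: 09:40–10:25, 10:35–12:15, 12:30–12:55, 15:55–16:05, 16:30–16:35.
Common window lengths: 45, 100, 25, 10, 5 min; longest is 100.

100 minutes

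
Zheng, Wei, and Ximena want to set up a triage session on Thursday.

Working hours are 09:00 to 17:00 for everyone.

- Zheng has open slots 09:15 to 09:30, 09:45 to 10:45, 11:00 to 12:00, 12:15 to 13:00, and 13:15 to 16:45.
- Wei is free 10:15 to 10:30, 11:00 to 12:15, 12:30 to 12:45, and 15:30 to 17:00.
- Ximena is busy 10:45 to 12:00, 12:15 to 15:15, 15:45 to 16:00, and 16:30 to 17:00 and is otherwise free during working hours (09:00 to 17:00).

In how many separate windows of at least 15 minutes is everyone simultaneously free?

Ximena free within 09:00–17:00: 09:00–10:45, 12:00–12:15, 15:15–15:45, 16:00–16:30.
Zheng ∩ Wei: 10:15–10:30, 11:00–12:00, 12:30–12:45, 15:30–16:45.
Zheng ∩ Wei ∩ Ximena: 10:15–10:30, 15:30–15:45, 16:00–16:30.
Windows ≥ 15 min: 10:15–10:30, 15:30–15:45, 16:00–16:30.
That's 3 windows.

3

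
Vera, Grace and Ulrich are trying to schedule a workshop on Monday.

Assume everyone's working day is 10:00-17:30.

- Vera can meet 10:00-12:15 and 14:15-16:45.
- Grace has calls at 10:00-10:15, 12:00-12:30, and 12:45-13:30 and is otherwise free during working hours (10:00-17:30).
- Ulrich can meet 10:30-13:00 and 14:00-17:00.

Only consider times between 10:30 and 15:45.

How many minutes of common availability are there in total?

Grace free within 10:00–17:30: 10:15–12:00, 12:30–12:45, 13:30–17:30.
Vera ∩ Grace: 10:15–12:00, 14:15–16:45.
Vera ∩ Grace ∩ Ulrich: 10:30–12:00, 14:15–16:45.
Restricted to 10:30–15:45: 10:30–12:00, 14:15–15:45.
Total common minutes: 90 + 90 = 180.

180 minutes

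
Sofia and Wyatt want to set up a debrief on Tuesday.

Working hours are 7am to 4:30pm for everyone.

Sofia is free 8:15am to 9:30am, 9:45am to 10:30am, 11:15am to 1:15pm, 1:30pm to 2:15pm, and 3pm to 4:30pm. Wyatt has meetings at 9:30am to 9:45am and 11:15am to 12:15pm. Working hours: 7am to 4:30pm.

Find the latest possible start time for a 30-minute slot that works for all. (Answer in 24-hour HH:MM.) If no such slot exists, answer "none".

Wyatt free within 07:00–16:30: 07:00–09:30, 09:45–11:15, 12:15–16:30.
Sofia ∩ Wyatt: 08:15–09:30, 09:45–10:30, 12:15–13:15, 13:30–14:15, 15:00–16:30.
Windows ≥ 30 min: 08:15–09:30, 09:45–10:30, 12:15–13:15, 13:30–14:15, 15:00–16:30.
Latest start in the last window 15:00–16:30 is 16:30 − 30 min = 16:00.

16:00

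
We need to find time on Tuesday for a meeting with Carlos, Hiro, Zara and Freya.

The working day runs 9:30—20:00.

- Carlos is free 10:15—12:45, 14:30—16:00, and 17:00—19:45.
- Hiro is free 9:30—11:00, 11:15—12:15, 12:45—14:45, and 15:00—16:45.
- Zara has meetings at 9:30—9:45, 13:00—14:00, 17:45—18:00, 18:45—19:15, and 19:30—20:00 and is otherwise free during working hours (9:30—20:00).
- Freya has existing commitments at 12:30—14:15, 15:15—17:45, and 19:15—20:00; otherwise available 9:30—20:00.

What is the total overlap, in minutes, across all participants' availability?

135 minutes

Zara free within 09:30–20:00: 09:45–13:00, 14:00–17:45, 18:00–18:45, 19:15–19:30.
Freya free within 09:30–20:00: 09:30–12:30, 14:15–15:15, 17:45–19:15.
Carlos ∩ Hiro: 10:15–11:00, 11:15–12:15, 14:30–14:45, 15:00–16:00.
Carlos ∩ Hiro ∩ Zara: 10:15–11:00, 11:15–12:15, 14:30–14:45, 15:00–16:00.
Carlos ∩ Hiro ∩ Zara ∩ Freya: 10:15–11:00, 11:15–12:15, 14:30–14:45, 15:00–15:15.
Total common minutes: 45 + 60 + 15 + 15 = 135.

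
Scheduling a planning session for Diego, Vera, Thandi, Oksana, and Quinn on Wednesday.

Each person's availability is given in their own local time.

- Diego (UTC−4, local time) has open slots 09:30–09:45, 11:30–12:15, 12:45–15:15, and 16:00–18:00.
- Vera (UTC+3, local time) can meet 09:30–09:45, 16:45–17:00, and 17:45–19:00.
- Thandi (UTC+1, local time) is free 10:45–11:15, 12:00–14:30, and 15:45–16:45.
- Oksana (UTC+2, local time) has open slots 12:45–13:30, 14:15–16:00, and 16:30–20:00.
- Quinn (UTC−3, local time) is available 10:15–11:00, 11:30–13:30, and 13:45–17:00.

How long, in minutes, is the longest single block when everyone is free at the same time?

Diego → UTC: 13:30–13:45, 15:30–16:15, 16:45–19:15, 20:00–22:00.
Vera → UTC: 06:30–06:45, 13:45–14:00, 14:45–16:00.
Thandi → UTC: 09:45–10:15, 11:00–13:30, 14:45–15:45.
Oksana → UTC: 10:45–11:30, 12:15–14:00, 14:30–18:00.
Quinn → UTC: 13:15–14:00, 14:30–16:30, 16:45–20:00.
Diego ∩ Vera: 15:30–16:00.
Diego ∩ Vera ∩ Thandi: 15:30–15:45.
Diego ∩ Vera ∩ Thandi ∩ Oksana: 15:30–15:45.
Diego ∩ Vera ∩ Thandi ∩ Oksana ∩ Quinn: 15:30–15:45.
Single common window of 15 minutes.

15 minutes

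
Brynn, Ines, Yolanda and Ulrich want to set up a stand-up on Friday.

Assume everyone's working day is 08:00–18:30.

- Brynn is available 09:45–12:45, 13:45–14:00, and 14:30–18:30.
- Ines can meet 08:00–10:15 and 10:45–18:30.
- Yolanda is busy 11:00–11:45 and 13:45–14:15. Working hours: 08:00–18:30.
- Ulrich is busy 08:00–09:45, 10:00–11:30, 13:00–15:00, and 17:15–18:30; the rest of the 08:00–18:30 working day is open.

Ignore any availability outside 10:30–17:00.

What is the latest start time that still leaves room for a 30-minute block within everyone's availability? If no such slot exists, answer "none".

16:30

Yolanda free within 08:00–18:30: 08:00–11:00, 11:45–13:45, 14:15–18:30.
Ulrich free within 08:00–18:30: 09:45–10:00, 11:30–13:00, 15:00–17:15.
Brynn ∩ Ines: 09:45–10:15, 10:45–12:45, 13:45–14:00, 14:30–18:30.
Brynn ∩ Ines ∩ Yolanda: 09:45–10:15, 10:45–11:00, 11:45–12:45, 14:30–18:30.
Brynn ∩ Ines ∩ Yolanda ∩ Ulrich: 09:45–10:00, 11:45–12:45, 15:00–17:15.
Restricted to 10:30–17:00: 11:45–12:45, 15:00–17:00.
Windows ≥ 30 min: 11:45–12:45, 15:00–17:00.
Latest start in the last window 15:00–17:00 is 17:00 − 30 min = 16:30.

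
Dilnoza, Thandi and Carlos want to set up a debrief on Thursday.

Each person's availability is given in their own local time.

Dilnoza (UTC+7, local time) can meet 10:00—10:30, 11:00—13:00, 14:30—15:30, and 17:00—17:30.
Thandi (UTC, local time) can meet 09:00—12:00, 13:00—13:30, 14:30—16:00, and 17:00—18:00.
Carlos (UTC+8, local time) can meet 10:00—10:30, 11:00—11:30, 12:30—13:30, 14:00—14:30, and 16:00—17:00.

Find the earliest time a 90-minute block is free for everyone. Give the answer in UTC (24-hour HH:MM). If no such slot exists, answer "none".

none

Dilnoza → UTC: 03:00–03:30, 04:00–06:00, 07:30–08:30, 10:00–10:30.
Thandi → UTC: 09:00–12:00, 13:00–13:30, 14:30–16:00, 17:00–18:00.
Carlos → UTC: 02:00–02:30, 03:00–03:30, 04:30–05:30, 06:00–06:30, 08:00–09:00.
Dilnoza ∩ Thandi: 10:00–10:30.
Dilnoza ∩ Thandi ∩ Carlos: (none).
Windows ≥ 90 min: (none).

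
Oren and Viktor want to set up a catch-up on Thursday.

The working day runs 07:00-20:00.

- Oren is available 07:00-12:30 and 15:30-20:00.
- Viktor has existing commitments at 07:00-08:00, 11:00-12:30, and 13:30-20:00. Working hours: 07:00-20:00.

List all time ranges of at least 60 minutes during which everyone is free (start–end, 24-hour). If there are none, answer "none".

Viktor free within 07:00–20:00: 08:00–11:00, 12:30–13:30.
Oren ∩ Viktor: 08:00–11:00.
Windows ≥ 60 min: 08:00–11:00.

08:00–11:00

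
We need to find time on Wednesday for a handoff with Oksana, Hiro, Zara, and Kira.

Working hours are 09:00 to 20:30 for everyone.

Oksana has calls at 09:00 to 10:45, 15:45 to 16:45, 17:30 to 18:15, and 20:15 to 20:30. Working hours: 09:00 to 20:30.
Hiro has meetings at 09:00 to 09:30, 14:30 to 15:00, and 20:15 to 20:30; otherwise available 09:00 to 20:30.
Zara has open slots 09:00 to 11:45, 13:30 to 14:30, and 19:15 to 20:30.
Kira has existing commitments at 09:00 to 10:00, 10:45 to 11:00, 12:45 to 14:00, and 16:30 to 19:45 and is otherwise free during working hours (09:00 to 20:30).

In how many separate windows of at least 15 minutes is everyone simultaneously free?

3

Oksana free within 09:00–20:30: 10:45–15:45, 16:45–17:30, 18:15–20:15.
Hiro free within 09:00–20:30: 09:30–14:30, 15:00–20:15.
Kira free within 09:00–20:30: 10:00–10:45, 11:00–12:45, 14:00–16:30, 19:45–20:30.
Oksana ∩ Hiro: 10:45–14:30, 15:00–15:45, 16:45–17:30, 18:15–20:15.
Oksana ∩ Hiro ∩ Zara: 10:45–11:45, 13:30–14:30, 19:15–20:15.
Oksana ∩ Hiro ∩ Zara ∩ Kira: 11:00–11:45, 14:00–14:30, 19:45–20:15.
Windows ≥ 15 min: 11:00–11:45, 14:00–14:30, 19:45–20:15.
That's 3 windows.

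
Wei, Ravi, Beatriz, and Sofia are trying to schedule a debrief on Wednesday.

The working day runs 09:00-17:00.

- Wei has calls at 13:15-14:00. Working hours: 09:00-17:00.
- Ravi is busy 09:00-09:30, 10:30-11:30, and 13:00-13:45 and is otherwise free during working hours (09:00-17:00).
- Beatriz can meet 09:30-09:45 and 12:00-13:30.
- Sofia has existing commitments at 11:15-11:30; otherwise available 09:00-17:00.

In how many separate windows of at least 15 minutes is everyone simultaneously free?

Wei free within 09:00–17:00: 09:00–13:15, 14:00–17:00.
Ravi free within 09:00–17:00: 09:30–10:30, 11:30–13:00, 13:45–17:00.
Sofia free within 09:00–17:00: 09:00–11:15, 11:30–17:00.
Wei ∩ Ravi: 09:30–10:30, 11:30–13:00, 14:00–17:00.
Wei ∩ Ravi ∩ Beatriz: 09:30–09:45, 12:00–13:00.
Wei ∩ Ravi ∩ Beatriz ∩ Sofia: 09:30–09:45, 12:00–13:00.
Windows ≥ 15 min: 09:30–09:45, 12:00–13:00.
That's 2 windows.

2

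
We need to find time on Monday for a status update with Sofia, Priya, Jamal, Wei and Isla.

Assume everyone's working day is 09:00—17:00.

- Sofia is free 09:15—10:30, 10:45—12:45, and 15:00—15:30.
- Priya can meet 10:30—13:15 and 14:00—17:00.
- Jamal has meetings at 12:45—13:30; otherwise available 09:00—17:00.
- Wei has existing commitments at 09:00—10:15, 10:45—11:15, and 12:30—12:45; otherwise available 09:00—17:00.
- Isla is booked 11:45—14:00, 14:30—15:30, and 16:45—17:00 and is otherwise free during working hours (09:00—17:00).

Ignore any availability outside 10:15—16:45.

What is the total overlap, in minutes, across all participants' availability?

Jamal free within 09:00–17:00: 09:00–12:45, 13:30–17:00.
Wei free within 09:00–17:00: 10:15–10:45, 11:15–12:30, 12:45–17:00.
Isla free within 09:00–17:00: 09:00–11:45, 14:00–14:30, 15:30–16:45.
Sofia ∩ Priya: 10:45–12:45, 15:00–15:30.
Sofia ∩ Priya ∩ Jamal: 10:45–12:45, 15:00–15:30.
Sofia ∩ Priya ∩ Jamal ∩ Wei: 11:15–12:30, 15:00–15:30.
Sofia ∩ Priya ∩ Jamal ∩ Wei ∩ Isla: 11:15–11:45.
Restricted to 10:15–16:45: 11:15–11:45.
Total common minutes: 30.

30 minutes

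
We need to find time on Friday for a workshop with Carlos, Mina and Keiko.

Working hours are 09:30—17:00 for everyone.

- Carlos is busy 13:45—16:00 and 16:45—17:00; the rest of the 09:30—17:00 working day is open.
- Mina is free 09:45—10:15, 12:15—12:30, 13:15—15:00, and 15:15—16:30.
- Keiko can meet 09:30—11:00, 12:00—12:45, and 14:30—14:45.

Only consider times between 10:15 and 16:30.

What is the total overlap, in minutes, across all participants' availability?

Carlos free within 09:30–17:00: 09:30–13:45, 16:00–16:45.
Carlos ∩ Mina: 09:45–10:15, 12:15–12:30, 13:15–13:45, 16:00–16:30.
Carlos ∩ Mina ∩ Keiko: 09:45–10:15, 12:15–12:30.
Restricted to 10:15–16:30: 12:15–12:30.
Total common minutes: 15.

15 minutes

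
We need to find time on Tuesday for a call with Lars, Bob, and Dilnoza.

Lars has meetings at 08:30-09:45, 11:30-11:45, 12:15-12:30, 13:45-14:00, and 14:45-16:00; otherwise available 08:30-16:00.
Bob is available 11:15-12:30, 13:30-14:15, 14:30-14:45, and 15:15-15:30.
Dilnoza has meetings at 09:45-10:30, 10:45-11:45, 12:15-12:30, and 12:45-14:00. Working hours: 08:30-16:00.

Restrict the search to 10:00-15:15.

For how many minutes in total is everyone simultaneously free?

60 minutes

Lars free within 08:30–16:00: 09:45–11:30, 11:45–12:15, 12:30–13:45, 14:00–14:45.
Dilnoza free within 08:30–16:00: 08:30–09:45, 10:30–10:45, 11:45–12:15, 12:30–12:45, 14:00–16:00.
Lars ∩ Bob: 11:15–11:30, 11:45–12:15, 13:30–13:45, 14:00–14:15, 14:30–14:45.
Lars ∩ Bob ∩ Dilnoza: 11:45–12:15, 14:00–14:15, 14:30–14:45.
Restricted to 10:00–15:15: 11:45–12:15, 14:00–14:15, 14:30–14:45.
Total common minutes: 30 + 15 + 15 = 60.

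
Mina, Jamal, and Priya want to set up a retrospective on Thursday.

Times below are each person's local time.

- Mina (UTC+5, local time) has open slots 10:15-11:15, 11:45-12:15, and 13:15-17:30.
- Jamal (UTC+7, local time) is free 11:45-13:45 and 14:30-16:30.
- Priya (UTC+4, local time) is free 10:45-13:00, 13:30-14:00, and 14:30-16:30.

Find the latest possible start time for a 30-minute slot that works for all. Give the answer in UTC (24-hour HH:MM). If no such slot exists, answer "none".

Mina → UTC: 05:15–06:15, 06:45–07:15, 08:15–12:30.
Jamal → UTC: 04:45–06:45, 07:30–09:30.
Priya → UTC: 06:45–09:00, 09:30–10:00, 10:30–12:30.
Mina ∩ Jamal: 05:15–06:15, 08:15–09:30.
Mina ∩ Jamal ∩ Priya: 08:15–09:00.
Windows ≥ 30 min: 08:15–09:00.
Latest start in the last window 08:15–09:00 is 09:00 − 30 min = 08:30.

08:30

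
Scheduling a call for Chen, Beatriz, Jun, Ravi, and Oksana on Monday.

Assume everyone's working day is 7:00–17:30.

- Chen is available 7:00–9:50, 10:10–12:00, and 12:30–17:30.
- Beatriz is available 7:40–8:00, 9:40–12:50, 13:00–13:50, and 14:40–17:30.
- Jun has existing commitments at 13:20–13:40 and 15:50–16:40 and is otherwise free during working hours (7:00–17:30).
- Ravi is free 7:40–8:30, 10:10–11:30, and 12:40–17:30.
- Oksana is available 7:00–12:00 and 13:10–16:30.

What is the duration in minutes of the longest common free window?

80 minutes

Jun free within 07:00–17:30: 07:00–13:20, 13:40–15:50, 16:40–17:30.
Chen ∩ Beatriz: 07:40–08:00, 09:40–09:50, 10:10–12:00, 12:30–12:50, 13:00–13:50, 14:40–17:30.
Chen ∩ Beatriz ∩ Jun: 07:40–08:00, 09:40–09:50, 10:10–12:00, 12:30–12:50, 13:00–13:20, 13:40–13:50, 14:40–15:50, 16:40–17:30.
Chen ∩ Beatriz ∩ Jun ∩ Ravi: 07:40–08:00, 10:10–11:30, 12:40–12:50, 13:00–13:20, 13:40–13:50, 14:40–15:50, 16:40–17:30.
Chen ∩ Beatriz ∩ Jun ∩ Ravi ∩ Oksana: 07:40–08:00, 10:10–11:30, 13:10–13:20, 13:40–13:50, 14:40–15:50.
Common window lengths: 20, 80, 10, 10, 70 min; longest is 80.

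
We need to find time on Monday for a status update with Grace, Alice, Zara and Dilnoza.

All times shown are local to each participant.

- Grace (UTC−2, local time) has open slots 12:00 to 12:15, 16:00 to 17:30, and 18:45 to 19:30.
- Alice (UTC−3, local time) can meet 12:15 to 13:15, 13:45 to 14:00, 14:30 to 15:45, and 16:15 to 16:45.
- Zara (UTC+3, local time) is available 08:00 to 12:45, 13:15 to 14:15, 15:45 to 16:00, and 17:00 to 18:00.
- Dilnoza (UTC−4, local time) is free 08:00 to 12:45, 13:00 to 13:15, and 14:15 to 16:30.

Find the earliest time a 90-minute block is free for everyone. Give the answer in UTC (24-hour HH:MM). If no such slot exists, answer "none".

none

Grace → UTC: 14:00–14:15, 18:00–19:30, 20:45–21:30.
Alice → UTC: 15:15–16:15, 16:45–17:00, 17:30–18:45, 19:15–19:45.
Zara → UTC: 05:00–09:45, 10:15–11:15, 12:45–13:00, 14:00–15:00.
Dilnoza → UTC: 12:00–16:45, 17:00–17:15, 18:15–20:30.
Grace ∩ Alice: 18:00–18:45, 19:15–19:30.
Grace ∩ Alice ∩ Zara: (none).
Grace ∩ Alice ∩ Zara ∩ Dilnoza: (none).
Windows ≥ 90 min: (none).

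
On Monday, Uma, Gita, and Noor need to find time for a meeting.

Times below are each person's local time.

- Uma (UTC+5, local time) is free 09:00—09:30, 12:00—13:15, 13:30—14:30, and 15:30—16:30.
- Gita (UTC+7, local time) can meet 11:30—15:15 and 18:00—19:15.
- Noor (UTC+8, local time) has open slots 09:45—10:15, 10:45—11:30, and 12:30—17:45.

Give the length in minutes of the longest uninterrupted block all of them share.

Uma → UTC: 04:00–04:30, 07:00–08:15, 08:30–09:30, 10:30–11:30.
Gita → UTC: 04:30–08:15, 11:00–12:15.
Noor → UTC: 01:45–02:15, 02:45–03:30, 04:30–09:45.
Uma ∩ Gita: 07:00–08:15, 11:00–11:30.
Uma ∩ Gita ∩ Noor: 07:00–08:15.
Single common window of 75 minutes.

75 minutes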